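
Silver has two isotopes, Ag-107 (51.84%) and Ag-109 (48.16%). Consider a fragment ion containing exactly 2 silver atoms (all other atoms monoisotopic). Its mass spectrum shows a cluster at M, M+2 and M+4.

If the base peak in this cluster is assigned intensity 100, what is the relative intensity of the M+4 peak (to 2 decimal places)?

46.45

Binomial terms of (0.5184 + 0.4816)^2: M 0.2687, M+2 0.4993, M+4 0.2319 → M+2 is the base peak.
P(M+2) = C(2,1) × 0.5184^1 × 0.4816^1 = 2 × 0.5184 × 0.4816 = 0.499323 (base)
P(M+4) = C(2,2) × 0.5184^0 × 0.4816^2 = 1 × 1.0000 × 0.23193856 = 0.231939
Relative intensity = 0.231939 / 0.499323 × 100 = 46.45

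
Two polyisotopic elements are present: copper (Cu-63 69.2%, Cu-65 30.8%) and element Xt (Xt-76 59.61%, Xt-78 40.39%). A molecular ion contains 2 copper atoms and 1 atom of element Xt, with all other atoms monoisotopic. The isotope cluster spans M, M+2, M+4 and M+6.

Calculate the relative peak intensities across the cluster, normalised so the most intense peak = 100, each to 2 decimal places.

Copper pattern (n=2): 0.478864 : 0.426272 : 0.094864
Element Xt pattern (n=1): 0.5961 : 0.4039
Convolve the two distributions (both contribute in 2-u steps):
  M: 0.478864×0.5961 = 0.285451
  M+2: 0.478864×0.4039 + 0.426272×0.5961 = 0.447514
  M+4: 0.426272×0.4039 + 0.094864×0.5961 = 0.228720
  M+6: 0.094864×0.4039 = 0.038316
Scale to base peak (0.447514) = 100: 63.79 : 100.00 : 51.11 : 8.56

63.79 : 100.00 : 51.11 : 8.56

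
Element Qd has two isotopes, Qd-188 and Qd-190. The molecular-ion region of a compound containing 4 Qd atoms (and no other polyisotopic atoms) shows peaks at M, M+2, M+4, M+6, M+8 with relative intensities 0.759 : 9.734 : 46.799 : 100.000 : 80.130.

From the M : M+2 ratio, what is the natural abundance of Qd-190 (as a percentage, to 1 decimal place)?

Let p = fractional abundance of Qd-188. I(M+2)/I(M) = [C(4,1)·p^3·(1−p)] / p^4 = 4·(1−p)/p = 9.734/0.759 = 12.8248
(1−p)/p = 12.8248/4 = 3.2062  ⇒  p = 1/(1 + 3.2062) = 0.2377
Qd-188: 23.8%, Qd-190: 76.2%.

76.2%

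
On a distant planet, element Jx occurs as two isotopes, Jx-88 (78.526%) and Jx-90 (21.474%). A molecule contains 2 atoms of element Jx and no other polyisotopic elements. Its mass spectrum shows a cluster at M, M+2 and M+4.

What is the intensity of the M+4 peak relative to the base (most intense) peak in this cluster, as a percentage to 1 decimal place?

7.5%

(0.78526 + 0.21474)^2 gives M 0.6166, M+2 0.3373, M+4 0.0461; the largest is M.
P(M) = C(2,0) × 0.78526^2 × 0.21474^0 = 1 × 0.61663327 × 1.0000 = 0.616633 (base)
P(M+4) = C(2,2) × 0.78526^0 × 0.21474^2 = 1 × 1.0000 × 0.04611327 = 0.046113
Relative intensity = 0.046113 / 0.616633 × 100 = 7.5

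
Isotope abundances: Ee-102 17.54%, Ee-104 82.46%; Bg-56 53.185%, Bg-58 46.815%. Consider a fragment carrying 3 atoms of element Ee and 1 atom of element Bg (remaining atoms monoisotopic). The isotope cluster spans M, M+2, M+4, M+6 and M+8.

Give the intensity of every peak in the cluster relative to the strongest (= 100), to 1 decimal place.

Element Ee pattern (n=3): 0.00539621 : 0.07610685 : 0.35779767 : 0.56069927
Element Bg pattern (n=1): 0.53185 : 0.46815
Convolve the two distributions (both contribute in 2-u steps):
  M: 0.00539621×0.53185 = 0.002870
  M+2: 0.00539621×0.46815 + 0.07610685×0.53185 = 0.043004
  M+4: 0.07610685×0.46815 + 0.35779767×0.53185 = 0.225924
  M+6: 0.35779767×0.46815 + 0.56069927×0.53185 = 0.465711
  M+8: 0.56069927×0.46815 = 0.262491
Scale to base peak (0.465711) = 100: 0.6 : 9.2 : 48.5 : 100.0 : 56.4

0.6 : 9.2 : 48.5 : 100.0 : 56.4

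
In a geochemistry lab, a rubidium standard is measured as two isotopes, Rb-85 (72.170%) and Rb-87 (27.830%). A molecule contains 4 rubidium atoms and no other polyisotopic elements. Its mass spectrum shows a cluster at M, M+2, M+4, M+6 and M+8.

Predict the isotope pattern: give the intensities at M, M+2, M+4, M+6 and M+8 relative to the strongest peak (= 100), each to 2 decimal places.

64.83 : 100.00 : 57.84 : 14.87 : 1.43

Each Rb atom is independently Rb-85 (p = 0.72170) or Rb-87 (q = 0.27830); the cluster is the binomial expansion (p + q)^4.
P(M) = 0.72170^4 = 0.271286
P(M+2) = 4 × 0.72170^3 × 0.27830^1 = 0.418450
P(M+4) = 6 × 0.72170^2 × 0.27830^2 = 0.242042
P(M+6) = 4 × 0.72170^1 × 0.27830^3 = 0.062224
P(M+8) = 0.27830^4 = 0.005999
The M+2 peak is largest (0.418450); scaling to 100 gives 64.83 : 100.00 : 57.84 : 14.87 : 1.43.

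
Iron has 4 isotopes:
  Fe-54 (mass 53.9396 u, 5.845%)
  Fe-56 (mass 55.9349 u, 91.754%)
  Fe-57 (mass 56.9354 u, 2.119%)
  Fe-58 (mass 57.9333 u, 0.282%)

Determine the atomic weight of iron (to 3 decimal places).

55.845 u

Weight each isotope mass by its fractional abundance: 0.05845 × 53.9396 + 0.91754 × 55.9349 + 0.02119 × 56.9354 + 0.00282 × 57.9333
= 3.15277 + 51.32251 + 1.20646 + 0.16337 = 55.84511 u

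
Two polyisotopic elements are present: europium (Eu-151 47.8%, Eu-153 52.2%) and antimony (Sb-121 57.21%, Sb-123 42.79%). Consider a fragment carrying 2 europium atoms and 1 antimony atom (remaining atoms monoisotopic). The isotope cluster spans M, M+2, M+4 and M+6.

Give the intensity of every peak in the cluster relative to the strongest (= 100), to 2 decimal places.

34.11 : 100.00 : 96.39 : 30.42

Europium pattern (n=2): 0.228484 : 0.499032 : 0.272484
Antimony pattern (n=1): 0.5721 : 0.4279
Convolve the two distributions (both contribute in 2-u steps):
  M: 0.228484×0.5721 = 0.130716
  M+2: 0.228484×0.4279 + 0.499032×0.5721 = 0.383265
  M+4: 0.499032×0.4279 + 0.272484×0.5721 = 0.369424
  M+6: 0.272484×0.4279 = 0.116596
Scale to base peak (0.383265) = 100: 34.11 : 100.00 : 96.39 : 30.42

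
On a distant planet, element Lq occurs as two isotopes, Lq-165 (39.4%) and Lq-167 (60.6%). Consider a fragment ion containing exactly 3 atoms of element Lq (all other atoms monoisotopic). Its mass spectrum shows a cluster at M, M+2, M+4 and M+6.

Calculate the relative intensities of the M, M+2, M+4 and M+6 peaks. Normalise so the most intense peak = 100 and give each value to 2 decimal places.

14.09 : 65.02 : 100.00 : 51.27

Expanding (0.394 + 0.606)^3:
P(M) = 0.394^3 = 0.061163
P(M+2) = 3 × 0.394^2 × 0.606^1 = 0.282219
P(M+4) = 3 × 0.394^1 × 0.606^2 = 0.434073
P(M+6) = 0.606^3 = 0.222545
The M+4 peak is largest (0.434073); scaling to 100 gives 14.09 : 65.02 : 100.00 : 51.27.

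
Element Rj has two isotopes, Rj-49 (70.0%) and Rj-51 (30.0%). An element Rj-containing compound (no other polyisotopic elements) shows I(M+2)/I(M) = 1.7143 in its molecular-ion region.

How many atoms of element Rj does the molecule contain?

4

The M+2/M ratio from n Rj atoms is n · q/p = n · 0.300/0.700.
n = 1.7143 × 0.700/0.300 = 4.00 ≈ 4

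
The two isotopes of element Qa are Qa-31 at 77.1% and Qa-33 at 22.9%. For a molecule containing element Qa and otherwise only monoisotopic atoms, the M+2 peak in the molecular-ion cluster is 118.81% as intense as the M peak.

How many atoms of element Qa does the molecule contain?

The M+2/M ratio from n Qa atoms is n · q/p = n · 0.229/0.771.
n = 1.1881 × 0.771/0.229 = 4.00 ≈ 4

4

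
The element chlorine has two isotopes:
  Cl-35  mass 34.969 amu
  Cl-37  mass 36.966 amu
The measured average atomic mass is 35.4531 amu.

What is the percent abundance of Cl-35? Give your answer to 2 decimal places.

75.76%

Writing the weighted mean with unknown fraction x of Cl-35:
34.969·x + 36.966·(1 − x) = 35.4531
(34.969 − 36.966)·x = 35.4531 − 36.966
x = -1.5129 / -1.997 = 0.75759 → 75.76% Cl-35, 24.24% Cl-37.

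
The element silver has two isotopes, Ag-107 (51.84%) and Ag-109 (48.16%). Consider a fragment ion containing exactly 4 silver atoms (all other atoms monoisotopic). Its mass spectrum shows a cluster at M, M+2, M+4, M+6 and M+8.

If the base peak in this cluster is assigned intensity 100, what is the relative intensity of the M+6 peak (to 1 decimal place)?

61.9

Binomial terms of (0.5184 + 0.4816)^4: M 0.0722, M+2 0.2684, M+4 0.3740, M+6 0.2316, M+8 0.0538 → M+4 is the base peak.
P(M+4) = C(4,2) × 0.5184^2 × 0.4816^2 = 6 × 0.26873856 × 0.23193856 = 0.373985 (base)
P(M+6) = C(4,3) × 0.5184^1 × 0.4816^3 = 4 × 0.5184 × 0.11170161 = 0.231624
Relative intensity = 0.231624 / 0.373985 × 100 = 61.9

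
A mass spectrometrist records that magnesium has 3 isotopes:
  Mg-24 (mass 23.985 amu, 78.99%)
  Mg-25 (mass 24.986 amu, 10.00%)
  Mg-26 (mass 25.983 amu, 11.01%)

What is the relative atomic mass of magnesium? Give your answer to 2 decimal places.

24.31 amu

Ar = Σ fᵢ·mᵢ = 0.7899 × 23.985 + 0.1000 × 24.986 + 0.1101 × 25.983
= 18.9458 + 2.4986 + 2.8607 = 24.3051 amu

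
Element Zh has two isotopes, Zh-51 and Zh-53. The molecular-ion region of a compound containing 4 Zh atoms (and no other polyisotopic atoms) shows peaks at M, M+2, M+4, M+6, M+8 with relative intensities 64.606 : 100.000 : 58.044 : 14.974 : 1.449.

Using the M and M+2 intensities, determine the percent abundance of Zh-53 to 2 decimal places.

If p is the fraction of Zh that is Zh-51, then I(M+2)/I(M) = [C(4,1)·p^3·(1−p)] / p^4 = 4·(1−p)/p = 100.000/64.606 = 1.5478
(1−p)/p = 1.5478/4 = 0.3870  ⇒  p = 1/(1 + 0.3870) = 0.7210
Zh-51: 72.10%, Zh-53: 27.90%.

27.90%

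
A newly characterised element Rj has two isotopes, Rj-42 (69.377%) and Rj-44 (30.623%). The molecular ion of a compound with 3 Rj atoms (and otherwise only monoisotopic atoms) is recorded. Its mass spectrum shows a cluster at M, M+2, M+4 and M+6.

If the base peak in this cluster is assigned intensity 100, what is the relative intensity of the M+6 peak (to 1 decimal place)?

Binomial terms of (0.69377 + 0.30623)^3: M 0.3339, M+2 0.4422, M+4 0.1952, M+6 0.0287 → M+2 is the base peak.
P(M+2) = C(3,1) × 0.69377^2 × 0.30623^1 = 3 × 0.48131681 × 0.30623 = 0.442181 (base)
P(M+6) = C(3,3) × 0.69377^0 × 0.30623^3 = 1 × 1.0000 × 0.02871727 = 0.028717
Relative intensity = 0.028717 / 0.442181 × 100 = 6.5

6.5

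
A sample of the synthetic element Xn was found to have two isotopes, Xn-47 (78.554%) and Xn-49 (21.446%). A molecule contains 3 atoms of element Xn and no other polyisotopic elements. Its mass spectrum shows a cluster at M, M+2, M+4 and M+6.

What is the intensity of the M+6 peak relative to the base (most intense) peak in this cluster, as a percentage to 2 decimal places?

2.03%

(0.78554 + 0.21446)^3 gives M 0.4847, M+2 0.3970, M+4 0.1084, M+6 0.0099; the largest is M.
P(M) = C(3,0) × 0.78554^3 × 0.21446^0 = 1 × 0.4847356 × 1.0000 = 0.484736 (base)
P(M+6) = C(3,3) × 0.78554^0 × 0.21446^3 = 1 × 1.0000 × 0.00986368 = 0.009864
Relative intensity = 0.009864 / 0.484736 × 100 = 2.03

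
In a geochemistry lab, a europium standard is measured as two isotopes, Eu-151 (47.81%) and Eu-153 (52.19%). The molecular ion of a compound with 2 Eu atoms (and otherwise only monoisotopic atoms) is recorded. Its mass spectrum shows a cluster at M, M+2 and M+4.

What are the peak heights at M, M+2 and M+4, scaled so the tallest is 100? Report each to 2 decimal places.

Expanding (0.4781 + 0.5219)^2:
P(M) = 0.4781^2 = 0.228580
P(M+2) = 2 × 0.4781^1 × 0.5219^1 = 0.499041
P(M+4) = 0.5219^2 = 0.272380
The M+2 peak is largest (0.499041); scaling to 100 gives 45.80 : 100.00 : 54.58.

45.80 : 100.00 : 54.58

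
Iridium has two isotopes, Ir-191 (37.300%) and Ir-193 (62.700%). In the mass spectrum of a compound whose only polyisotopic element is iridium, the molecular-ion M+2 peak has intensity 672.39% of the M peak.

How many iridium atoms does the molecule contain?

4

For n independent Ir atoms, I(M+2)/I(M) = n · (abundance Ir-193) / (abundance Ir-191) = n · 0.62700/0.37300.
n = 6.7239 × 0.37300/0.62700 = 4.00 ≈ 4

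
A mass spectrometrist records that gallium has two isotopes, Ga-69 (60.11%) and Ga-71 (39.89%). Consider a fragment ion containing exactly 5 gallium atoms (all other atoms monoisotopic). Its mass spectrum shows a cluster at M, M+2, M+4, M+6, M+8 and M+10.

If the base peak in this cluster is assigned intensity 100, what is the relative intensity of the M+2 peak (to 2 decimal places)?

75.34

(0.6011 + 0.3989)^5 gives M 0.0785, M+2 0.2604, M+4 0.3456, M+6 0.2293, M+8 0.0761, M+10 0.0101; the largest is M+4.
P(M+4) = C(5,2) × 0.6011^3 × 0.3989^2 = 10 × 0.21719018 × 0.15912121 = 0.345596 (base)
P(M+2) = C(5,1) × 0.6011^4 × 0.3989^1 = 5 × 0.13055302 × 0.3989 = 0.260388
Relative intensity = 0.260388 / 0.345596 × 100 = 75.34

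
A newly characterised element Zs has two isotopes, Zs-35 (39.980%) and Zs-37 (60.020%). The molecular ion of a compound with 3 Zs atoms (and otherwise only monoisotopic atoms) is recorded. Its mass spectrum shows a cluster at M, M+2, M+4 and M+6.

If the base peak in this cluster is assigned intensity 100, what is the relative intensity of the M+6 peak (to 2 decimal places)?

50.04

Term probabilities: M 0.0639, M+2 0.2878, M+4 0.4321, M+6 0.2162. Base peak = M+4.
P(M+4) = C(3,2) × 0.39980^1 × 0.60020^2 = 3 × 0.3998 × 0.36024004 = 0.432072 (base)
P(M+6) = C(3,3) × 0.39980^0 × 0.60020^3 = 1 × 1.0000 × 0.21621607 = 0.216216
Relative intensity = 0.216216 / 0.432072 × 100 = 50.04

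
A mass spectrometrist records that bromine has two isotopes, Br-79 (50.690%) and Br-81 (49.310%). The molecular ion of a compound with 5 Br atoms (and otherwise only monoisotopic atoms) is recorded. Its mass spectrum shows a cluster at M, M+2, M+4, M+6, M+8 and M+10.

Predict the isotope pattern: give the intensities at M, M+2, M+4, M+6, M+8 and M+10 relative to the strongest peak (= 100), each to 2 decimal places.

10.57 : 51.40 : 100.00 : 97.28 : 47.31 : 9.21

The 5 Br atoms are independent, so intensities follow the terms of (0.50690 + 0.49310)^5.
P(M) = 0.50690^5 = 0.033467
P(M+2) = 5 × 0.50690^4 × 0.49310^1 = 0.162777
P(M+4) = 10 × 0.50690^3 × 0.49310^2 = 0.316692
P(M+6) = 10 × 0.50690^2 × 0.49310^3 = 0.308070
P(M+8) = 5 × 0.50690^1 × 0.49310^4 = 0.149842
P(M+10) = 0.49310^5 = 0.029152
The M+4 peak is largest (0.316692); scaling to 100 gives 10.57 : 51.40 : 100.00 : 97.28 : 47.31 : 9.21.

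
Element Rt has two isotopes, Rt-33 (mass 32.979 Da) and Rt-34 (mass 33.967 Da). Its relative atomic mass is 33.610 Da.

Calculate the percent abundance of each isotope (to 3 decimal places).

Rt-33: 36.134%, Rt-34: 63.866%

Writing the weighted mean with unknown fraction x of Rt-33:
32.979·x + 33.967·(1 − x) = 33.610
(32.979 − 33.967)·x = 33.610 − 33.967
x = -0.357 / -0.988 = 0.36134 → 36.134% Rt-33, 63.866% Rt-34.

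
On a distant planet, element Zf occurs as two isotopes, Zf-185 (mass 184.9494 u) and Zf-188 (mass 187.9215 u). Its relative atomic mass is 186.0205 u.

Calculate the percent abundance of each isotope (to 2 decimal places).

Zf-185: 63.96%, Zf-188: 36.04%

Let x be the fractional abundance of Zf-185; then Zf-188 has abundance 1 − x.
184.9494·x + 187.9215·(1 − x) = 186.0205
(184.9494 − 187.9215)·x = 186.0205 − 187.9215
x = -1.9010 / -2.9721 = 0.63962 → 63.96% Zf-185, 36.04% Zf-188.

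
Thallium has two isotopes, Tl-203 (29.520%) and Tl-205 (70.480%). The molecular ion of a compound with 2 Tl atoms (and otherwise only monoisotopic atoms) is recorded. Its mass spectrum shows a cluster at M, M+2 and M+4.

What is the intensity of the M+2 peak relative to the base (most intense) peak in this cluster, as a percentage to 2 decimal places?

Binomial terms of (0.29520 + 0.70480)^2: M 0.0871, M+2 0.4161, M+4 0.4967 → M+4 is the base peak.
P(M+4) = C(2,2) × 0.29520^0 × 0.70480^2 = 1 × 1.0000 × 0.49674304 = 0.496743 (base)
P(M+2) = C(2,1) × 0.29520^1 × 0.70480^1 = 2 × 0.2952 × 0.7048 = 0.416114
Relative intensity = 0.416114 / 0.496743 × 100 = 83.77

83.77%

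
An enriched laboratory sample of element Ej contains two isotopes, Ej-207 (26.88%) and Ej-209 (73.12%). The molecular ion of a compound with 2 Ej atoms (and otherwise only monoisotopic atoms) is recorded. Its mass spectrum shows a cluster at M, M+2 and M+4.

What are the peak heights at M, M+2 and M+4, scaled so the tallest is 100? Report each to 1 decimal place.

13.5 : 73.5 : 100.0

Expanding (0.2688 + 0.7312)^2:
P(M) = 0.2688^2 = 0.072253
P(M+2) = 2 × 0.2688^1 × 0.7312^1 = 0.393093
P(M+4) = 0.7312^2 = 0.534653
The M+4 peak is largest (0.534653); scaling to 100 gives 13.5 : 73.5 : 100.0.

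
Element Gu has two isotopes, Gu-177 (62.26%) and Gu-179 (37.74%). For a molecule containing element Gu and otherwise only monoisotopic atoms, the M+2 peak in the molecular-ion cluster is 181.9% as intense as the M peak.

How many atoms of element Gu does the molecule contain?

For n independent Gu atoms, I(M+2)/I(M) = n · (abundance Gu-179) / (abundance Gu-177) = n · 0.3774/0.6226.
n = 1.819 × 0.6226/0.3774 = 3.00 ≈ 3

3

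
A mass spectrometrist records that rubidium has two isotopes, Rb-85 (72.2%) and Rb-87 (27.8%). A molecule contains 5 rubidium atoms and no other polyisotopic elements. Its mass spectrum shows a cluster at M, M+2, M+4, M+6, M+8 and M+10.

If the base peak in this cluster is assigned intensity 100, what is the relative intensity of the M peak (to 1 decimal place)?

Binomial terms of (0.722 + 0.278)^5: M 0.1962, M+2 0.3777, M+4 0.2909, M+6 0.1120, M+8 0.0216, M+10 0.0017 → M+2 is the base peak.
P(M+2) = C(5,1) × 0.722^4 × 0.278^1 = 5 × 0.27173701 × 0.2780 = 0.377714 (base)
P(M) = C(5,0) × 0.722^5 × 0.278^0 = 1 × 0.19619412 × 1.0000 = 0.196194
Relative intensity = 0.196194 / 0.377714 × 100 = 51.9

51.9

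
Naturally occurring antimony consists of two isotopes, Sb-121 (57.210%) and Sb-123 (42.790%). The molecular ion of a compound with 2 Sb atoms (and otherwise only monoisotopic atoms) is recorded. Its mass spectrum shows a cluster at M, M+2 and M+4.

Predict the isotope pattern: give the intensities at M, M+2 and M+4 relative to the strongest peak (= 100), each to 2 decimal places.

66.85 : 100.00 : 37.40

Each Sb atom is independently Sb-121 (p = 0.57210) or Sb-123 (q = 0.42790); the cluster is the binomial expansion (p + q)^2.
P(M) = 0.57210^2 = 0.327298
P(M+2) = 2 × 0.57210^1 × 0.42790^1 = 0.489603
P(M+4) = 0.42790^2 = 0.183098
The M+2 peak is largest (0.489603); scaling to 100 gives 66.85 : 100.00 : 37.40.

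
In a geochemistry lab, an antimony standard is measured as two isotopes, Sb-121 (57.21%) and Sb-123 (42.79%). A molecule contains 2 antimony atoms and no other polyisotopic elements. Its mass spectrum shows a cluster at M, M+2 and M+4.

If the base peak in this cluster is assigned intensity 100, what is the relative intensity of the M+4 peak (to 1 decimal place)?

(0.5721 + 0.4279)^2 gives M 0.3273, M+2 0.4896, M+4 0.1831; the largest is M+2.
P(M+2) = C(2,1) × 0.5721^1 × 0.4279^1 = 2 × 0.5721 × 0.4279 = 0.489603 (base)
P(M+4) = C(2,2) × 0.5721^0 × 0.4279^2 = 1 × 1.0000 × 0.18309841 = 0.183098
Relative intensity = 0.183098 / 0.489603 × 100 = 37.4

37.4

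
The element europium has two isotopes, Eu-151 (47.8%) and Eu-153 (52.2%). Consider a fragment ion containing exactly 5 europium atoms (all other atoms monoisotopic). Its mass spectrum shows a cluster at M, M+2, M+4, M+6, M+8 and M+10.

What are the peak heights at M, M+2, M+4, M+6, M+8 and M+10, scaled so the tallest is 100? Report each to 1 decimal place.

Each Eu atom is independently Eu-151 (p = 0.478) or Eu-153 (q = 0.522); the cluster is the binomial expansion (p + q)^5.
P(M) = 0.478^5 = 0.024954
P(M+2) = 5 × 0.478^4 × 0.522^1 = 0.136255
P(M+4) = 10 × 0.478^3 × 0.522^2 = 0.297594
P(M+6) = 10 × 0.478^2 × 0.522^3 = 0.324988
P(M+8) = 5 × 0.478^1 × 0.522^4 = 0.177452
P(M+10) = 0.522^5 = 0.038757
The M+6 peak is largest (0.324988); scaling to 100 gives 7.7 : 41.9 : 91.6 : 100.0 : 54.6 : 11.9.

7.7 : 41.9 : 91.6 : 100.0 : 54.6 : 11.9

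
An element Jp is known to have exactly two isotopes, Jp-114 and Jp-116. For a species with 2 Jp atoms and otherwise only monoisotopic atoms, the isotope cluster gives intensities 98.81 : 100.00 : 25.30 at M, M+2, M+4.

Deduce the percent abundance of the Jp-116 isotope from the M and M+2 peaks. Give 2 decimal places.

If p is the fraction of Jp that is Jp-114, then I(M+2)/I(M) = [C(2,1)·p^1·(1−p)] / p^2 = 2·(1−p)/p = 100.00/98.81 = 1.0120
(1−p)/p = 1.0120/2 = 0.5060  ⇒  p = 1/(1 + 0.5060) = 0.6640
Jp-114: 66.40%, Jp-116: 33.60%.

33.60%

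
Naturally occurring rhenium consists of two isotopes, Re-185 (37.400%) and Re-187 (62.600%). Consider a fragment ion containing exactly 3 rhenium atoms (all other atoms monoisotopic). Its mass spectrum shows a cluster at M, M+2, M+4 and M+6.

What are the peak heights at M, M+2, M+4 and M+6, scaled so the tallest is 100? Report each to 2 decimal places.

Expanding (0.37400 + 0.62600)^3:
P(M) = 0.37400^3 = 0.052314
P(M+2) = 3 × 0.37400^2 × 0.62600^1 = 0.262687
P(M+4) = 3 × 0.37400^1 × 0.62600^2 = 0.439685
P(M+6) = 0.62600^3 = 0.245314
The M+4 peak is largest (0.439685); scaling to 100 gives 11.90 : 59.74 : 100.00 : 55.79.

11.90 : 59.74 : 100.00 : 55.79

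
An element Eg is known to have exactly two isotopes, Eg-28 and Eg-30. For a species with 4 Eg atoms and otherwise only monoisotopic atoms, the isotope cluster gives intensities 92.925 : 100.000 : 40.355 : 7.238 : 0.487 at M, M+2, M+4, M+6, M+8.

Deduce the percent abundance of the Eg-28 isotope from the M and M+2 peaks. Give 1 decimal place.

Let p = fractional abundance of Eg-28. I(M+2)/I(M) = [C(4,1)·p^3·(1−p)] / p^4 = 4·(1−p)/p = 100.000/92.925 = 1.0761
(1−p)/p = 1.0761/4 = 0.2690  ⇒  p = 1/(1 + 0.2690) = 0.7880
Eg-28: 78.8%, Eg-30: 21.2%.

78.8%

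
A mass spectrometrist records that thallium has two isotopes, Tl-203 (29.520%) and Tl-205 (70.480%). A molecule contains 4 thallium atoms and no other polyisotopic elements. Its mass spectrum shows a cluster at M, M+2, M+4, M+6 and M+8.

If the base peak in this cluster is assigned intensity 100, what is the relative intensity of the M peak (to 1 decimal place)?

1.8

Term probabilities: M 0.0076, M+2 0.0725, M+4 0.2597, M+6 0.4134, M+8 0.2468. Base peak = M+6.
P(M+6) = C(4,3) × 0.29520^1 × 0.70480^3 = 4 × 0.2952 × 0.35010449 = 0.413403 (base)
P(M) = C(4,0) × 0.29520^4 × 0.70480^0 = 1 × 0.00759391 × 1.0000 = 0.007594
Relative intensity = 0.007594 / 0.413403 × 100 = 1.8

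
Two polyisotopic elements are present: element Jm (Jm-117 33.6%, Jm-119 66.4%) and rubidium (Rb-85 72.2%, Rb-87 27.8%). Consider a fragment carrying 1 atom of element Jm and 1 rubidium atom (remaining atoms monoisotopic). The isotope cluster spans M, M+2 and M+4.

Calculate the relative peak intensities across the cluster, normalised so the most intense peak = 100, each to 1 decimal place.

42.4 : 100.0 : 32.2

Element Jm pattern (n=1): 0.3360 : 0.6640
Rubidium pattern (n=1): 0.7220 : 0.2780
Convolve the two distributions (both contribute in 2-u steps):
  M: 0.3360×0.7220 = 0.242592
  M+2: 0.3360×0.2780 + 0.6640×0.7220 = 0.572816
  M+4: 0.6640×0.2780 = 0.184592
Scale to base peak (0.572816) = 100: 42.4 : 100.0 : 32.2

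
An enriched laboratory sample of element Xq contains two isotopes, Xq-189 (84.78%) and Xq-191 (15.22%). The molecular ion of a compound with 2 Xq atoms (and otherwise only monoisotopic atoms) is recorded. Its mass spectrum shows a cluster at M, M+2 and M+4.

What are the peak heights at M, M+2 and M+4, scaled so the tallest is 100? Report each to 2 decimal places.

Each Xq atom is independently Xq-189 (p = 0.8478) or Xq-191 (q = 0.1522); the cluster is the binomial expansion (p + q)^2.
P(M) = 0.8478^2 = 0.718765
P(M+2) = 2 × 0.8478^1 × 0.1522^1 = 0.258070
P(M+4) = 0.1522^2 = 0.023165
The M peak is largest (0.718765); scaling to 100 gives 100.00 : 35.90 : 3.22.

100.00 : 35.90 : 3.22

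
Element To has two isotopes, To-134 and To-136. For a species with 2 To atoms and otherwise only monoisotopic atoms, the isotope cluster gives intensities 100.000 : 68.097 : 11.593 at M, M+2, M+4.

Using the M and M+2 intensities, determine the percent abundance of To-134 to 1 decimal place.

Write p for the To-134 fraction. I(M+2)/I(M) = [C(2,1)·p^1·(1−p)] / p^2 = 2·(1−p)/p = 68.097/100.000 = 0.6810
(1−p)/p = 0.6810/2 = 0.3405  ⇒  p = 1/(1 + 0.3405) = 0.7460
To-134: 74.6%, To-136: 25.4%.

74.6%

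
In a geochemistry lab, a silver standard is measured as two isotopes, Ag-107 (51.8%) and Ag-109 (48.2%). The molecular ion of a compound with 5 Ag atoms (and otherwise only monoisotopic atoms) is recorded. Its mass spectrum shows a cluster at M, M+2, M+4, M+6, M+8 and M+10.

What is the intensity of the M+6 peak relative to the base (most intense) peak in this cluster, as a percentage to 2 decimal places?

93.05%

Binomial terms of (0.518 + 0.482)^5: M 0.0373, M+2 0.1735, M+4 0.3229, M+6 0.3005, M+8 0.1398, M+10 0.0260 → M+4 is the base peak.
P(M+4) = C(5,2) × 0.518^3 × 0.482^2 = 10 × 0.13899183 × 0.232324 = 0.322911 (base)
P(M+6) = C(5,3) × 0.518^2 × 0.482^3 = 10 × 0.268324 × 0.11198017 = 0.300470
Relative intensity = 0.300470 / 0.322911 × 100 = 93.05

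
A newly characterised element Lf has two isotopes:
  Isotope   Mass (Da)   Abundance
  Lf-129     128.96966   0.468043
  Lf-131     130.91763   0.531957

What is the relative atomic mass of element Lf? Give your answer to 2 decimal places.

130.01 Da

Weight each isotope mass by its fractional abundance: 0.468043 × 128.96966 + 0.531957 × 130.91763
= 60.363347 + 69.642550 = 130.005897 Da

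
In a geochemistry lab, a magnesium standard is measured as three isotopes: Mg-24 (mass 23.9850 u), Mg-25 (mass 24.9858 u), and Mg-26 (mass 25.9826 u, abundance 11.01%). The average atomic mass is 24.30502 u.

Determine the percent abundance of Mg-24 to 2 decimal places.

The remaining 88.99% is split between Mg-24 (fraction x) and Mg-25 (fraction 0.8899 − x).
Substituting: 23.9850x + 24.9858(0.8899 − x) = 21.44433574
(23.9850 − 24.9858)x = -0.79052768  ⇒  x = 0.78990, y = 0.10000
Mg-24: 78.99%, Mg-25: 10.00%.

78.99%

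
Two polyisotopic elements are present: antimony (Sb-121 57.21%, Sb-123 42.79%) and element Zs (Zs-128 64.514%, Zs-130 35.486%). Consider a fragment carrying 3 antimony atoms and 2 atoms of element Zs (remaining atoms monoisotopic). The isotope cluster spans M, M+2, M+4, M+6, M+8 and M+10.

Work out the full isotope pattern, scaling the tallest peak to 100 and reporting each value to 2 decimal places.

Antimony pattern (n=3): 0.18724742 : 0.42015297 : 0.3142518 : 0.07834781
Element Zs pattern (n=2): 0.41620562 : 0.45786876 : 0.12592562
Convolve the two distributions (both contribute in 2-u steps):
  M: 0.18724742×0.41620562 = 0.077933
  M+2: 0.18724742×0.45786876 + 0.42015297×0.41620562 = 0.260605
  M+4: 0.18724742×0.12592562 + 0.42015297×0.45786876 + 0.3142518×0.41620562 = 0.346748
  M+6: 0.42015297×0.12592562 + 0.3142518×0.45786876 + 0.07834781×0.41620562 = 0.229403
  M+8: 0.3142518×0.12592562 + 0.07834781×0.45786876 = 0.075445
  M+10: 0.07834781×0.12592562 = 0.009866
Scale to base peak (0.346748) = 100: 22.48 : 75.16 : 100.00 : 66.16 : 21.76 : 2.85

22.48 : 75.16 : 100.00 : 66.16 : 21.76 : 2.85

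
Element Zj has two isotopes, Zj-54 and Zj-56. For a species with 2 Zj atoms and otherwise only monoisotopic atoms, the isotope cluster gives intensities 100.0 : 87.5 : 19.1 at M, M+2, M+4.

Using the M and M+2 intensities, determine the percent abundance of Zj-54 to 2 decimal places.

Let p = fractional abundance of Zj-54. I(M+2)/I(M) = [C(2,1)·p^1·(1−p)] / p^2 = 2·(1−p)/p = 87.5/100.0 = 0.8750
(1−p)/p = 0.8750/2 = 0.4375  ⇒  p = 1/(1 + 0.4375) = 0.6957
Zj-54: 69.57%, Zj-56: 30.43%.

69.57%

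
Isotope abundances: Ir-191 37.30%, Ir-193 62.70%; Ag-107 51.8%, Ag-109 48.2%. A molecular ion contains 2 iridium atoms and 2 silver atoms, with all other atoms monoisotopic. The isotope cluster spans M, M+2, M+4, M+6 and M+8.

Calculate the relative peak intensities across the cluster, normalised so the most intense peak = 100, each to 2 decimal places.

10.05 : 52.50 : 100.00 : 82.12 : 24.59

Iridium pattern (n=2): 0.139129 : 0.467742 : 0.393129
Silver pattern (n=2): 0.268324 : 0.499352 : 0.232324
Convolve the two distributions (both contribute in 2-u steps):
  M: 0.139129×0.268324 = 0.037332
  M+2: 0.139129×0.499352 + 0.467742×0.268324 = 0.194981
  M+4: 0.139129×0.232324 + 0.467742×0.499352 + 0.393129×0.268324 = 0.371377
  M+6: 0.467742×0.232324 + 0.393129×0.499352 = 0.304977
  M+8: 0.393129×0.232324 = 0.091333
Scale to base peak (0.371377) = 100: 10.05 : 52.50 : 100.00 : 82.12 : 24.59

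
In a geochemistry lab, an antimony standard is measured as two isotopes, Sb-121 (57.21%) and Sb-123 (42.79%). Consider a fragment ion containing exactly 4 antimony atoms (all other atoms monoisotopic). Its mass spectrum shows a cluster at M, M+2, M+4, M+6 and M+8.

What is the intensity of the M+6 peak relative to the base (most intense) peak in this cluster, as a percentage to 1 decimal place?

49.9%

Term probabilities: M 0.1071, M+2 0.3205, M+4 0.3596, M+6 0.1793, M+8 0.0335. Base peak = M+4.
P(M+4) = C(4,2) × 0.5721^2 × 0.4279^2 = 6 × 0.32729841 × 0.18309841 = 0.359567 (base)
P(M+6) = C(4,3) × 0.5721^1 × 0.4279^3 = 4 × 0.5721 × 0.07834781 = 0.179291
Relative intensity = 0.179291 / 0.359567 × 100 = 49.9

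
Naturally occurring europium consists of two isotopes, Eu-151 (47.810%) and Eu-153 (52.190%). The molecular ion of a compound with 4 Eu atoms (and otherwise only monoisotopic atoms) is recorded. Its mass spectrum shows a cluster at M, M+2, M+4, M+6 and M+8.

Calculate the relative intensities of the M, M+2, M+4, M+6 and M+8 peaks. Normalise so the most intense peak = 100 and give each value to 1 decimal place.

Expanding (0.47810 + 0.52190)^4:
P(M) = 0.47810^4 = 0.052249
P(M+2) = 4 × 0.47810^3 × 0.52190^1 = 0.228141
P(M+4) = 6 × 0.47810^2 × 0.52190^2 = 0.373563
P(M+6) = 4 × 0.47810^1 × 0.52190^3 = 0.271857
P(M+8) = 0.52190^4 = 0.074191
The M+4 peak is largest (0.373563); scaling to 100 gives 14.0 : 61.1 : 100.0 : 72.8 : 19.9.

14.0 : 61.1 : 100.0 : 72.8 : 19.9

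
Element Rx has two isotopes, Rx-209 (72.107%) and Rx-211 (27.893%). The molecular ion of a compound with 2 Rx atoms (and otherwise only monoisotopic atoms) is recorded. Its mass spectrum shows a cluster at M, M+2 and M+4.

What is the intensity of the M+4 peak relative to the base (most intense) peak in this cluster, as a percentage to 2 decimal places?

Term probabilities: M 0.5199, M+2 0.4023, M+4 0.0778. Base peak = M.
P(M) = C(2,0) × 0.72107^2 × 0.27893^0 = 1 × 0.51994194 × 1.0000 = 0.519942 (base)
P(M+4) = C(2,2) × 0.72107^0 × 0.27893^2 = 1 × 1.0000 × 0.07780194 = 0.077802
Relative intensity = 0.077802 / 0.519942 × 100 = 14.96

14.96%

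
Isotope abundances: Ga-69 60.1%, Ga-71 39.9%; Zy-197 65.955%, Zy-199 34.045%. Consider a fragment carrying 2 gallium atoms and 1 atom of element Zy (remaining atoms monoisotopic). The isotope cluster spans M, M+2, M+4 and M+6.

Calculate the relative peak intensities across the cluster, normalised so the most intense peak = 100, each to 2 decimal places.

54.23 : 100.00 : 61.07 : 12.34

Gallium pattern (n=2): 0.361201 : 0.479598 : 0.159201
Element Zy pattern (n=1): 0.65955 : 0.34045
Convolve the two distributions (both contribute in 2-u steps):
  M: 0.361201×0.65955 = 0.238230
  M+2: 0.361201×0.34045 + 0.479598×0.65955 = 0.439290
  M+4: 0.479598×0.34045 + 0.159201×0.65955 = 0.268280
  M+6: 0.159201×0.34045 = 0.054200
Scale to base peak (0.439290) = 100: 54.23 : 100.00 : 61.07 : 12.34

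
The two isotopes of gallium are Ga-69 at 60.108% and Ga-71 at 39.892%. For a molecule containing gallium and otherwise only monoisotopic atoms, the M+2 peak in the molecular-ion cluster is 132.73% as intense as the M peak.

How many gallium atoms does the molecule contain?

2

For n independent Ga atoms, I(M+2)/I(M) = n · (abundance Ga-71) / (abundance Ga-69) = n · 0.39892/0.60108.
n = 1.3273 × 0.60108/0.39892 = 2.00 ≈ 2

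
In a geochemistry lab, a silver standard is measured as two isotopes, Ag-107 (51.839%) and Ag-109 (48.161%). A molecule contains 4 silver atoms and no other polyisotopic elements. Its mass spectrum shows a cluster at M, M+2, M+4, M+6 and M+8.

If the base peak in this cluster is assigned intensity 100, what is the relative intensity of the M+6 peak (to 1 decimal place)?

(0.51839 + 0.48161)^4 gives M 0.0722, M+2 0.2684, M+4 0.3740, M+6 0.2316, M+8 0.0538; the largest is M+4.
P(M+4) = C(4,2) × 0.51839^2 × 0.48161^2 = 6 × 0.26872819 × 0.23194819 = 0.373986 (base)
P(M+6) = C(4,3) × 0.51839^1 × 0.48161^3 = 4 × 0.51839 × 0.11170857 = 0.231634
Relative intensity = 0.231634 / 0.373986 × 100 = 61.9

61.9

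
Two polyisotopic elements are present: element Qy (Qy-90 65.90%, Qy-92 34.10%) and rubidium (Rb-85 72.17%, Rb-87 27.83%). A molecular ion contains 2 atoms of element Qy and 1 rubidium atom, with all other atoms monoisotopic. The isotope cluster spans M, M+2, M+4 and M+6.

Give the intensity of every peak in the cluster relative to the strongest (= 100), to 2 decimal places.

Element Qy pattern (n=2): 0.434281 : 0.449438 : 0.116281
Rubidium pattern (n=1): 0.7217 : 0.2783
Convolve the two distributions (both contribute in 2-u steps):
  M: 0.434281×0.7217 = 0.313421
  M+2: 0.434281×0.2783 + 0.449438×0.7217 = 0.445220
  M+4: 0.449438×0.2783 + 0.116281×0.7217 = 0.208999
  M+6: 0.116281×0.2783 = 0.032361
Scale to base peak (0.445220) = 100: 70.40 : 100.00 : 46.94 : 7.27

70.40 : 100.00 : 46.94 : 7.27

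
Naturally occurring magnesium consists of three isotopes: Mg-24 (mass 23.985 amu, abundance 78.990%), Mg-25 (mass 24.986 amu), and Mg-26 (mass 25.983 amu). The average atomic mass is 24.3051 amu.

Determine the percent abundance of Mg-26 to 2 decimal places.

The remaining 21.010% is split between Mg-25 (fraction x) and Mg-26 (fraction 0.21010 − x).
Substituting: 24.986x + 25.983(0.21010 − x) = 5.3593485
(24.986 − 25.983)x = -0.0996798  ⇒  x = 0.09998, y = 0.11012
Mg-25: 10.00%, Mg-26: 11.01%.

11.01%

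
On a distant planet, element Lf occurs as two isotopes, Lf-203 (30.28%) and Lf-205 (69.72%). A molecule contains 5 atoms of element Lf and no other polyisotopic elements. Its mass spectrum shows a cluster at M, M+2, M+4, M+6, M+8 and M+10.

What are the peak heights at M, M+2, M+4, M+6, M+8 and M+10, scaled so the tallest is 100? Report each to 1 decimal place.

Expanding (0.3028 + 0.6972)^5:
P(M) = 0.3028^5 = 0.002546
P(M+2) = 5 × 0.3028^4 × 0.6972^1 = 0.029306
P(M+4) = 10 × 0.3028^3 × 0.6972^2 = 0.134953
P(M+6) = 10 × 0.3028^2 × 0.6972^3 = 0.310730
P(M+8) = 5 × 0.3028^1 × 0.6972^4 = 0.357730
P(M+10) = 0.6972^5 = 0.164735
The M+8 peak is largest (0.357730); scaling to 100 gives 0.7 : 8.2 : 37.7 : 86.9 : 100.0 : 46.1.

0.7 : 8.2 : 37.7 : 86.9 : 100.0 : 46.1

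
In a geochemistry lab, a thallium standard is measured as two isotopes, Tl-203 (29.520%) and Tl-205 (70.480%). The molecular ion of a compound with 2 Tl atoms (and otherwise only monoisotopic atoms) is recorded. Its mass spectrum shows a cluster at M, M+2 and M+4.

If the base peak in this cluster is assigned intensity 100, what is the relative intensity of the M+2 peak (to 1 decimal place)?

83.8

Binomial terms of (0.29520 + 0.70480)^2: M 0.0871, M+2 0.4161, M+4 0.4967 → M+4 is the base peak.
P(M+4) = C(2,2) × 0.29520^0 × 0.70480^2 = 1 × 1.0000 × 0.49674304 = 0.496743 (base)
P(M+2) = C(2,1) × 0.29520^1 × 0.70480^1 = 2 × 0.2952 × 0.7048 = 0.416114
Relative intensity = 0.416114 / 0.496743 × 100 = 83.8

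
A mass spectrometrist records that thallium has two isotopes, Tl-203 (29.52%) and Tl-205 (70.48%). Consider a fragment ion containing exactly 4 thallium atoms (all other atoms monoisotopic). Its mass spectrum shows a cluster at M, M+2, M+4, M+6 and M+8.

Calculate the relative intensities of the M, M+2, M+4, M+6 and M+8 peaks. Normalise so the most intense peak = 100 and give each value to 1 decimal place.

Each Tl atom is independently Tl-203 (p = 0.2952) or Tl-205 (q = 0.7048); the cluster is the binomial expansion (p + q)^4.
P(M) = 0.2952^4 = 0.007594
P(M+2) = 4 × 0.2952^3 × 0.7048^1 = 0.072523
P(M+4) = 6 × 0.2952^2 × 0.7048^2 = 0.259726
P(M+6) = 4 × 0.2952^1 × 0.7048^3 = 0.413403
P(M+8) = 0.7048^4 = 0.246754
The M+6 peak is largest (0.413403); scaling to 100 gives 1.8 : 17.5 : 62.8 : 100.0 : 59.7.

1.8 : 17.5 : 62.8 : 100.0 : 59.7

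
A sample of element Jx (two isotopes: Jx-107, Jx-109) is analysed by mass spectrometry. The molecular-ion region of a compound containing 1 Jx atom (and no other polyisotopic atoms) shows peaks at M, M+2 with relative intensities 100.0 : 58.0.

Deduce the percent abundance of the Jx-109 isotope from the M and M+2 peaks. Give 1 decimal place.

36.7%

If p is the fraction of Jx that is Jx-107, then I(M+2)/I(M) = [C(1,1)·p^0·(1−p)] / p^1 = 1·(1−p)/p = 58.0/100.0 = 0.5800
(1−p)/p = 0.5800/1 = 0.5800  ⇒  p = 1/(1 + 0.5800) = 0.6329
Jx-107: 63.3%, Jx-109: 36.7%.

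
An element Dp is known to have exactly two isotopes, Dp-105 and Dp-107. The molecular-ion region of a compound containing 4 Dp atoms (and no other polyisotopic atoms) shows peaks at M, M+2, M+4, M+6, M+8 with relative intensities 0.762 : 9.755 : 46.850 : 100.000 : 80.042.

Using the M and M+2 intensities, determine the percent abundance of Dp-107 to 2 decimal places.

76.19%

Write p for the Dp-105 fraction. I(M+2)/I(M) = [C(4,1)·p^3·(1−p)] / p^4 = 4·(1−p)/p = 9.755/0.762 = 12.8018
(1−p)/p = 12.8018/4 = 3.2005  ⇒  p = 1/(1 + 3.2005) = 0.2381
Dp-105: 23.81%, Dp-107: 76.19%.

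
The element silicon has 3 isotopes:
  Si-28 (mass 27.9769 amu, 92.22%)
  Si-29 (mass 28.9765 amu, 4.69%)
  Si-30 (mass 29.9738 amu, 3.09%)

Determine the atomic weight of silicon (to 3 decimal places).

28.085 amu

Ar = Σ fᵢ·mᵢ = 0.9222 × 27.9769 + 0.0469 × 28.9765 + 0.0309 × 29.9738
= 25.80030 + 1.35900 + 0.92619 = 28.08549 amu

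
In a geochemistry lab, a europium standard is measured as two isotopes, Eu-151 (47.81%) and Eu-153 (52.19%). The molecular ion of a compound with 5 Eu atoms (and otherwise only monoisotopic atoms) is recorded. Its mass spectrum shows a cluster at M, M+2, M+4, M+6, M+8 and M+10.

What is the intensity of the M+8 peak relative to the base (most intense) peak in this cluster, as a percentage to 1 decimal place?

(0.4781 + 0.5219)^5 gives M 0.0250, M+2 0.1363, M+4 0.2977, M+6 0.3249, M+8 0.1774, M+10 0.0387; the largest is M+6.
P(M+6) = C(5,3) × 0.4781^2 × 0.5219^3 = 10 × 0.22857961 × 0.14215492 = 0.324937 (base)
P(M+8) = C(5,4) × 0.4781^1 × 0.5219^4 = 5 × 0.4781 × 0.07419065 = 0.177353
Relative intensity = 0.177353 / 0.324937 × 100 = 54.6

54.6%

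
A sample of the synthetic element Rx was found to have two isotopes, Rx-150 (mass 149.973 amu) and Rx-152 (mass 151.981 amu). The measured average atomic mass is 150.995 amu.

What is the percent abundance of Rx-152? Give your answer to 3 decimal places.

50.896%

Writing the weighted mean with unknown fraction x of Rx-150:
149.973·x + 151.981·(1 − x) = 150.995
(149.973 − 151.981)·x = 150.995 − 151.981
x = -0.986 / -2.008 = 0.49104 → 49.104% Rx-150, 50.896% Rx-152.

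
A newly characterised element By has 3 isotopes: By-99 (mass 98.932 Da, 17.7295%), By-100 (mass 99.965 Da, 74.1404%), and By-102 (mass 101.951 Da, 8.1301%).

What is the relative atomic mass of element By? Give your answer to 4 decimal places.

99.9433 Da

Ar = Σ fᵢ·mᵢ = 0.177295 × 98.932 + 0.741404 × 99.965 + 0.081301 × 101.951
= 17.54015 + 74.11445 + 8.28872 = 99.94332 Da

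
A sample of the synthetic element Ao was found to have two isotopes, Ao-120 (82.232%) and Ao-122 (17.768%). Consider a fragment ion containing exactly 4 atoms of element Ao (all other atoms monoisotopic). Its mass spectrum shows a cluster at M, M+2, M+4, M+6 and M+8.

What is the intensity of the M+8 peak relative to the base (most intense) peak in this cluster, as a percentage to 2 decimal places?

Term probabilities: M 0.4573, M+2 0.3952, M+4 0.1281, M+6 0.0185, M+8 0.0010. Base peak = M.
P(M) = C(4,0) × 0.82232^4 × 0.17768^0 = 1 × 0.45726021 × 1.0000 = 0.457260 (base)
P(M+8) = C(4,4) × 0.82232^0 × 0.17768^4 = 1 × 1.0000 × 0.00099668 = 0.000997
Relative intensity = 0.000997 / 0.457260 × 100 = 0.22

0.22%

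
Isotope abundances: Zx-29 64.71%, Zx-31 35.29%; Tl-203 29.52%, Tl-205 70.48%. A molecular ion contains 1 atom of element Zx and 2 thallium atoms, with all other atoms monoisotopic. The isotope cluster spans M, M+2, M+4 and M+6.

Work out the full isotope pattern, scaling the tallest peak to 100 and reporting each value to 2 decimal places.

Element Zx pattern (n=1): 0.6471 : 0.3529
Thallium pattern (n=2): 0.08714304 : 0.41611392 : 0.49674304
Convolve the two distributions (both contribute in 2-u steps):
  M: 0.6471×0.08714304 = 0.056390
  M+2: 0.6471×0.41611392 + 0.3529×0.08714304 = 0.300020
  M+4: 0.6471×0.49674304 + 0.3529×0.41611392 = 0.468289
  M+6: 0.3529×0.49674304 = 0.175301
Scale to base peak (0.468289) = 100: 12.04 : 64.07 : 100.00 : 37.43

12.04 : 64.07 : 100.00 : 37.43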